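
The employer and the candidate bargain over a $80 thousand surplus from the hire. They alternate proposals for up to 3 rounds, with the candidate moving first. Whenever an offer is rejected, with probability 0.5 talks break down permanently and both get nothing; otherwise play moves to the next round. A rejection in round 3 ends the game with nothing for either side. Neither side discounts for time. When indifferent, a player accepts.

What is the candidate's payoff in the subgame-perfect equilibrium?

Round 3 (the candidate proposes): the employer will accept anything ≥ 0, so the candidate offers 0 and keeps 80.
Round 2 (the employer proposes): rejecting gives the candidate an expected 0.5 × 80 = 40, so the employer offers 40, keeping 40.
Round 1 (the candidate proposes): rejecting gives the employer an expected 0.5 × 40 = 20, so the candidate offers 20, keeping 60.

60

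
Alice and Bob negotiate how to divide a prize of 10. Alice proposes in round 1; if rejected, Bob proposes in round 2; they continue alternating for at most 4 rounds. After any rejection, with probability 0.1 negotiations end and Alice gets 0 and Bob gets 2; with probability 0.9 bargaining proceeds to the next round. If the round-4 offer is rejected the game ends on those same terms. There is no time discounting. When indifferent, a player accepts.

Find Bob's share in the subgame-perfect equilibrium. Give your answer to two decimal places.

By backward induction:
Round 4 (Bob proposes): Alice will accept anything ≥ 0, so Bob offers 0 and keeps 10.
Round 3 (Alice proposes): rejecting gives Bob an expected 0.9 × 10 + 0.1 × 2 = 9.2; Alice offers that and keeps 0.8.
Round 2 (Bob proposes): rejecting gives Alice an expected 0.9 × 0.8 = 0.72; Bob offers that and keeps 9.28.
Round 1 (Alice proposes): rejecting gives Bob an expected 0.9 × 9.28 + 0.1 × 2 = 8.552. Alice offers 8.552 and keeps 10 − 8.552 = 1.448.

8.55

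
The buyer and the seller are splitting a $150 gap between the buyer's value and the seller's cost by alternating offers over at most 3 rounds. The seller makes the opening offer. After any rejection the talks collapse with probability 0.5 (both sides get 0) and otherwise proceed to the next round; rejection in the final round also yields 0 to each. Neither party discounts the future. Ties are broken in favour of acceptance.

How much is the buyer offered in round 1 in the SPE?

37.5

Round 3 (the seller proposes): the buyer will accept anything ≥ 0, so the seller offers 0 and keeps 150.
Round 2 (the buyer proposes): rejecting gives the seller an expected 0.5 × 150 = 75, so the buyer offers 75, keeping 75.
Round 1 (the seller proposes): rejecting gives the buyer an expected 0.5 × 75 = 37.5; the seller offers that and keeps 112.5.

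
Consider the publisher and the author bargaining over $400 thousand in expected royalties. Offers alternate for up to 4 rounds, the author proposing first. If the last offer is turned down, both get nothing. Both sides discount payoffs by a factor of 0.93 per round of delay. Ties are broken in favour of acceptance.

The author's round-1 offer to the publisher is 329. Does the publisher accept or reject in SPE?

Reject

Round 4 (the publisher proposes): the author will accept anything ≥ 0, so the publisher offers 0 and keeps 400.
Round 3 (the author proposes): the publisher can get 400 next round, worth 0.93 × 400 = 372 now, so the author offers 372, keeping 28.
Round 2 (the publisher proposes): the author can get 28 next round, worth 0.93 × 28 = 26.04 now; the publisher offers that and keeps 373.96.
So by rejecting in round 1, the publisher gets 373.96 next round, worth 0.93 × 373.96 = 347.7828 now.
Offer 329 < 347.7828, so the publisher rejects.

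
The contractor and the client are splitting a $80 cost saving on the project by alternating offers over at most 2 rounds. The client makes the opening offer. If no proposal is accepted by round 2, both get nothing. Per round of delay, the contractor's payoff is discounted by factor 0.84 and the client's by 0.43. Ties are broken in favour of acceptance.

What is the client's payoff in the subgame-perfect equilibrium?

Round 2 (the contractor proposes): rejection yields 0 for the client; the contractor offers 0 and keeps 80.
Round 1 (the client proposes): the contractor can get 80 next round, worth 0.84 × 80 = 67.2 now. The client offers 67.2 and keeps 80 − 67.2 = 12.8.

12.8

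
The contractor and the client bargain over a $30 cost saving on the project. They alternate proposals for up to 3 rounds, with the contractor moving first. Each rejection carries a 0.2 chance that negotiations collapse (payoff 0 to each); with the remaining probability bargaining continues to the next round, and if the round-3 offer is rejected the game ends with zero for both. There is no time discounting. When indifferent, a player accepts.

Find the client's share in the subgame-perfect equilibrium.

Round 3 (the contractor proposes): rejection yields 0 for the client; the contractor offers 0 and keeps 30.
Round 2 (the client proposes): rejecting gives the contractor an expected 0.8 × 30 = 24. The client offers 24 and keeps 30 − 24 = 6.
Round 1 (the contractor proposes): rejecting gives the client an expected 0.8 × 6 = 4.8, so the contractor offers 4.8, keeping 25.2.

4.8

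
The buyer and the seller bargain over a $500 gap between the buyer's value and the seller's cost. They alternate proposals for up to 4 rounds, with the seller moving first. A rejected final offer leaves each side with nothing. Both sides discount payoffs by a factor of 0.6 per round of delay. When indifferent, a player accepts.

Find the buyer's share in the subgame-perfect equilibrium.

228

Solve by backward induction from round 4.
Round 4 (the buyer proposes): rejection yields 0 for the seller; the buyer offers 0 and keeps 500.
Round 3 (the seller proposes): the buyer can get 500 next round, worth 0.6 × 500 = 300 now. The seller offers 300 and keeps 500 − 300 = 200.
Round 2 (the buyer proposes): the seller can get 200 next round, worth 0.6 × 200 = 120 now. The buyer offers 120 and keeps 500 − 120 = 380.
Round 1 (the seller proposes): the buyer can get 380 next round, worth 0.6 × 380 = 228 now. The seller offers 228 and keeps 500 − 228 = 272.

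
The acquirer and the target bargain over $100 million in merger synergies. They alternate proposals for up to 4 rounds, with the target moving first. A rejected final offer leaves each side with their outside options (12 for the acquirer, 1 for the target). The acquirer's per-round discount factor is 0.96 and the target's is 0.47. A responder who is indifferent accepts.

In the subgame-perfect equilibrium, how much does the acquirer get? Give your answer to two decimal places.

Round 4 (the acquirer proposes): the target gets 1 if talks fail, so the acquirer offers 1 and keeps 99.
Round 3 (the target proposes): the acquirer can get 99 next round, worth 0.96 × 99 = 95.04 now. The target offers 95.04 and keeps 100 − 95.04 = 4.96.
Round 2 (the acquirer proposes): the target can get 4.96 next round, worth 0.47 × 4.96 = 2.3312 now. The acquirer offers 2.3312 and keeps 100 − 2.3312 = 97.6688.
Round 1 (the target proposes): the acquirer can get 97.6688 next round, worth 0.96 × 97.6688 = 93.762048 now, so the target offers 93.762048, keeping 6.237952.

93.76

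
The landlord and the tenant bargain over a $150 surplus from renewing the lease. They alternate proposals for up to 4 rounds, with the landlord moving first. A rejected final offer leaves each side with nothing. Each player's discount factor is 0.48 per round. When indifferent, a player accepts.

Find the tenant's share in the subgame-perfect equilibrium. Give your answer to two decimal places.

Round 4 (the tenant proposes): rejection yields 0 for the landlord; the tenant offers 0 and keeps 150.
Round 3 (the landlord proposes): the tenant can get 150 next round, worth 0.48 × 150 = 72 now, so the landlord offers 72, keeping 78.
Round 2 (the tenant proposes): the landlord can get 78 next round, worth 0.48 × 78 = 37.44 now; the tenant offers that and keeps 112.56.
Round 1 (the landlord proposes): the tenant can get 112.56 next round, worth 0.48 × 112.56 = 54.0288 now; the landlord offers that and keeps 95.9712.

54.03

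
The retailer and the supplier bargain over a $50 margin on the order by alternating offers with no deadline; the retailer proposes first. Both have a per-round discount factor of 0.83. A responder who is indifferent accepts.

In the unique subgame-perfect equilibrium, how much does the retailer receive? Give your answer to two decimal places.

When the retailer proposes, the supplier accepts any offer worth at least 0.83 times what the supplier would get by proposing next round; and vice versa.
This gives x = 50 − 0.83y and y = 50 − 0.83x, where x and y are each side's share when it proposes.
Hence (1 − 0.83·0.83)x = 50(1 − 0.83), i.e. 0.3111·x = 8.5.
x ≈ 27.3224; the supplier's share is 50 − x ≈ 22.6776.

27.32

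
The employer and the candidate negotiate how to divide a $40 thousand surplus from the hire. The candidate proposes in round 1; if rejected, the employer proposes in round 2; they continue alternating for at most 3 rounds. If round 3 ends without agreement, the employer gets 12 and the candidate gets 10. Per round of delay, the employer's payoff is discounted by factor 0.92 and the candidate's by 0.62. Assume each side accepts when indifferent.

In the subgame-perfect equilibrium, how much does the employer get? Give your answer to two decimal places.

Round 3 (the candidate proposes): the employer gets 12 if talks fail, so the candidate offers 12 and keeps 28.
Round 2 (the employer proposes): the candidate can get 28 next round, worth 0.62 × 28 = 17.36 now. The employer offers 17.36 and keeps 40 − 17.36 = 22.64.
Round 1 (the candidate proposes): the employer can get 22.64 next round, worth 0.92 × 22.64 = 20.8288 now; the candidate offers that and keeps 19.1712.

20.83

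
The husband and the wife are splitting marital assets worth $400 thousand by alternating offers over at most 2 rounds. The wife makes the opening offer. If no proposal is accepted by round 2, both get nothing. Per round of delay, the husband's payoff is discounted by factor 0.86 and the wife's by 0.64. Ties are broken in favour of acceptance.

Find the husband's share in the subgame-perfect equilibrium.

Solve by backward induction from round 2.
Round 2 (the husband proposes): rejection yields 0 for the wife; the husband offers 0 and keeps 400.
Round 1 (the wife proposes): the husband can get 400 next round, worth 0.86 × 400 = 344 now, so the wife offers 344, keeping 56.

344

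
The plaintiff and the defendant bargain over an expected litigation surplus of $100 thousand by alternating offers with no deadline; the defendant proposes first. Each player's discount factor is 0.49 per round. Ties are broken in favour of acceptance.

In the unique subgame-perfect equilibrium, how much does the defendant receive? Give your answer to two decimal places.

When the defendant proposes, the plaintiff accepts any offer worth at least 0.49 times what the plaintiff would get by proposing next round; and vice versa.
This gives x = 100 − 0.49y and y = 100 − 0.49x, where x and y are each side's share when it proposes.
Hence (1 − 0.49·0.49)x = 100(1 − 0.49), i.e. 0.7599·x = 51.
x ≈ 67.1141; the plaintiff's share is 100 − x ≈ 32.8859.

67.11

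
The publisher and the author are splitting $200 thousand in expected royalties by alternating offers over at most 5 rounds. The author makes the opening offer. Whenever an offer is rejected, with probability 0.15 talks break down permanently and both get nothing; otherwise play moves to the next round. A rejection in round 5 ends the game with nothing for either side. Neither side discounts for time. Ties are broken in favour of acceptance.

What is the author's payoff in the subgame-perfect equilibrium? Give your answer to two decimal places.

156.08

By backward induction:
Round 5 (the author proposes): rejection yields 0 for the publisher; the author offers 0 and keeps 200.
Round 4 (the publisher proposes): rejecting gives the author an expected 0.85 × 200 = 170, so the publisher offers 170, keeping 30.
Round 3 (the author proposes): rejecting gives the publisher an expected 0.85 × 30 = 25.5. The author offers 25.5 and keeps 200 − 25.5 = 174.5.
Round 2 (the publisher proposes): rejecting gives the author an expected 0.85 × 174.5 = 148.325, so the publisher offers 148.325, keeping 51.675.
Round 1 (the author proposes): rejecting gives the publisher an expected 0.85 × 51.675 = 43.92375, so the author offers 43.92375, keeping 156.07625.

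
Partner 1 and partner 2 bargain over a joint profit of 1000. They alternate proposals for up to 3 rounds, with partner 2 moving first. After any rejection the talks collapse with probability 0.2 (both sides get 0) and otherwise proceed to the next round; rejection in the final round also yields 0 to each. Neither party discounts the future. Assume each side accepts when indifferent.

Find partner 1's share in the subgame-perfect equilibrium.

160

By backward induction:
Round 3 (partner 2 proposes): partner 1 will accept anything ≥ 0, so partner 2 offers 0 and keeps 1000.
Round 2 (partner 1 proposes): rejecting gives partner 2 an expected 0.8 × 1000 = 800; partner 1 offers that and keeps 200.
Round 1 (partner 2 proposes): rejecting gives partner 1 an expected 0.8 × 200 = 160; partner 2 offers that and keeps 840.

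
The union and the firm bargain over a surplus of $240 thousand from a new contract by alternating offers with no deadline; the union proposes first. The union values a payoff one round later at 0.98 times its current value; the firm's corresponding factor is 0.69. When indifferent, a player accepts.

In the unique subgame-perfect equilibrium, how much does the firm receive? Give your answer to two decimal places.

In a stationary SPE each proposer offers the other exactly their discounted continuation value.
If the union keeps x when proposing and the firm keeps y when proposing, then x = 240 − 0.69y and y = 240 − 0.98x.
Solving: x = 240(1 − 0.69) / (1 − 0.98·0.69) = 74.4 / 0.3238 ≈ 229.7715.
The firm gets 240 − 229.7715 ≈ 10.2285.

10.23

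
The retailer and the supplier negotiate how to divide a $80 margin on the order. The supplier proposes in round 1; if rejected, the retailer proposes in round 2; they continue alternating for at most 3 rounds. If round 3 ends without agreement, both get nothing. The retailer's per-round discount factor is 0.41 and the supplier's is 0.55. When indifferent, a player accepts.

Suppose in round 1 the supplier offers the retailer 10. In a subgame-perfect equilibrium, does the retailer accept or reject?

Reject

Round 3 (the supplier proposes): the retailer will accept anything ≥ 0, so the supplier offers 0 and keeps 80.
Round 2 (the retailer proposes): the supplier can get 80 next round, worth 0.55 × 80 = 44 now, so the retailer offers 44, keeping 36.
So by rejecting in round 1, the retailer gets 36 next round, worth 0.41 × 36 = 14.76 now.
Offer 10 < 14.76, so the retailer rejects.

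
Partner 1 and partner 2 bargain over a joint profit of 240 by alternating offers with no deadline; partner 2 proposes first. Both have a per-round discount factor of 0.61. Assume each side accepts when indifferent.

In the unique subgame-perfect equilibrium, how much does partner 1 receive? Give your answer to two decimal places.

90.93

Let x be partner 2's share when partner 2 proposes and y be partner 1's share when partner 1 proposes.
Partner 1 accepts iff offered ≥ 0.61·y, so x = 240 − 0.61y. Symmetrically y = 240 − 0.61x.
Substituting: x = 240 − 0.61(240 − 0.61x), giving x(1 − 0.61·0.61) = 240(1 − 0.61).
So x = 240 × 0.39 / 0.6279 ≈ 149.0683, and partner 1 receives 240 − x ≈ 90.9317.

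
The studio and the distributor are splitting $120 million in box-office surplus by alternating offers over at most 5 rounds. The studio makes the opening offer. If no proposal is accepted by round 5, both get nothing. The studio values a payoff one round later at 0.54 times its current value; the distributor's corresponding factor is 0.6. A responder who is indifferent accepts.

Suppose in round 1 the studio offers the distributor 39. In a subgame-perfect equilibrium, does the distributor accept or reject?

Reject

Round 5 (the studio proposes): rejection yields 0 for the distributor; the studio offers 0 and keeps 120.
Round 4 (the distributor proposes): the studio can get 120 next round, worth 0.54 × 120 = 64.8 now, so the distributor offers 64.8, keeping 55.2.
Round 3 (the studio proposes): the distributor can get 55.2 next round, worth 0.6 × 55.2 = 33.12 now, so the studio offers 33.12, keeping 86.88.
Round 2 (the distributor proposes): the studio can get 86.88 next round, worth 0.54 × 86.88 = 46.9152 now; the distributor offers that and keeps 73.0848.
So by rejecting in round 1, the distributor gets 73.0848 next round, worth 0.6 × 73.0848 = 43.85088 now.
Offer 39 < 43.85088, so the distributor rejects.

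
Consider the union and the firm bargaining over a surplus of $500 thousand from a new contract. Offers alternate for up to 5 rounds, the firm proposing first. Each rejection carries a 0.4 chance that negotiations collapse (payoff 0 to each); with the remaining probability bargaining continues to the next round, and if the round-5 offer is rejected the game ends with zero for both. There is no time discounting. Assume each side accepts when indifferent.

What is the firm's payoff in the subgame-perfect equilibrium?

336.8

By backward induction:
Round 5 (the firm proposes): rejection yields 0 for the union; the firm offers 0 and keeps 500.
Round 4 (the union proposes): rejecting gives the firm an expected 0.6 × 500 = 300, so the union offers 300, keeping 200.
Round 3 (the firm proposes): rejecting gives the union an expected 0.6 × 200 = 120, so the firm offers 120, keeping 380.
Round 2 (the union proposes): rejecting gives the firm an expected 0.6 × 380 = 228, so the union offers 228, keeping 272.
Round 1 (the firm proposes): rejecting gives the union an expected 0.6 × 272 = 163.2; the firm offers that and keeps 336.8.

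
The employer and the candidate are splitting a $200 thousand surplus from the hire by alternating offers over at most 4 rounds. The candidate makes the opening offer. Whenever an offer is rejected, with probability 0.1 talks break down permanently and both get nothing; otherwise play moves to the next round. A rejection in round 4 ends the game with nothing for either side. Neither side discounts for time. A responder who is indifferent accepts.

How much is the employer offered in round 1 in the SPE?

163.8

Round 4 (the employer proposes): the candidate will accept anything ≥ 0, so the employer offers 0 and keeps 200.
Round 3 (the candidate proposes): rejecting gives the employer an expected 0.9 × 200 = 180, so the candidate offers 180, keeping 20.
Round 2 (the employer proposes): rejecting gives the candidate an expected 0.9 × 20 = 18. The employer offers 18 and keeps 200 − 18 = 182.
Round 1 (the candidate proposes): rejecting gives the employer an expected 0.9 × 182 = 163.8. The candidate offers 163.8 and keeps 200 − 163.8 = 36.2.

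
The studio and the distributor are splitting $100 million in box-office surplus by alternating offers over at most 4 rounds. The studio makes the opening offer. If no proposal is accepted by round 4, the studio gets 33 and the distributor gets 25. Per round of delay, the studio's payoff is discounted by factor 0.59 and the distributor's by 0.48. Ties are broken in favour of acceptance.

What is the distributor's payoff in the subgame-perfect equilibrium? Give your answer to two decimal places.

Round 4 (the distributor proposes): the studio gets 33 if talks fail, so the distributor offers 33 and keeps 67.
Round 3 (the studio proposes): the distributor can get 67 next round, worth 0.48 × 67 = 32.16 now; the studio offers that and keeps 67.84.
Round 2 (the distributor proposes): the studio can get 67.84 next round, worth 0.59 × 67.84 = 40.0256 now; the distributor offers that and keeps 59.9744.
Round 1 (the studio proposes): the distributor can get 59.9744 next round, worth 0.48 × 59.9744 = 28.787712 now. The studio offers 28.787712 and keeps 100 − 28.787712 = 71.212288.

28.79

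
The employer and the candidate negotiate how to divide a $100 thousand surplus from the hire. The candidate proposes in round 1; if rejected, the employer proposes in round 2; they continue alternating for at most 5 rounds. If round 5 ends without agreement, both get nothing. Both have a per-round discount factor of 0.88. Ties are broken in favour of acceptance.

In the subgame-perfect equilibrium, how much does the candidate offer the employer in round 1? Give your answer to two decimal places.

Round 5 (the candidate proposes): the employer will accept anything ≥ 0, so the candidate offers 0 and keeps 100.
Round 4 (the employer proposes): the candidate can get 100 next round, worth 0.88 × 100 = 88 now, so the employer offers 88, keeping 12.
Round 3 (the candidate proposes): the employer can get 12 next round, worth 0.88 × 12 = 10.56 now; the candidate offers that and keeps 89.44.
Round 2 (the employer proposes): the candidate can get 89.44 next round, worth 0.88 × 89.44 = 78.7072 now, so the employer offers 78.7072, keeping 21.2928.
Round 1 (the candidate proposes): the employer can get 21.2928 next round, worth 0.88 × 21.2928 = 18.737664 now. The candidate offers 18.737664 and keeps 100 − 18.737664 = 81.262336.

18.74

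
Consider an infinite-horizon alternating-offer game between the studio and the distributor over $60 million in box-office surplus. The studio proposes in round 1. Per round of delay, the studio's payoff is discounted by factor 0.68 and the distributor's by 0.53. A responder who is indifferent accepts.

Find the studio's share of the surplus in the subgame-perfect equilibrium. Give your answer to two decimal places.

44.09

Let x be the studio's share when the studio proposes and y be the distributor's share when the distributor proposes.
The distributor accepts iff offered ≥ 0.53·y, so x = 60 − 0.53y. Symmetrically y = 60 − 0.68x.
Substituting: x = 60 − 0.53(60 − 0.68x), giving x(1 − 0.68·0.53) = 60(1 − 0.53).
So x = 60 × 0.47 / 0.6396 ≈ 44.0901, and the distributor receives 60 − x ≈ 15.9099.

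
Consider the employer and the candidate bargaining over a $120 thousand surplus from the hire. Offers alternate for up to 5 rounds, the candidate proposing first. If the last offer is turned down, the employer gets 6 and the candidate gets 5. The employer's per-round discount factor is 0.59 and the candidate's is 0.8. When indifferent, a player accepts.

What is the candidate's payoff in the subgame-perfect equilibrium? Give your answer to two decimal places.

Round 5 (the candidate proposes): the employer gets 6 if talks fail, so the candidate offers 6 and keeps 114.
Round 4 (the employer proposes): the candidate can get 114 next round, worth 0.8 × 114 = 91.2 now, so the employer offers 91.2, keeping 28.8.
Round 3 (the candidate proposes): the employer can get 28.8 next round, worth 0.59 × 28.8 = 16.992 now; the candidate offers that and keeps 103.008.
Round 2 (the employer proposes): the candidate can get 103.008 next round, worth 0.8 × 103.008 = 82.4064 now, so the employer offers 82.4064, keeping 37.5936.
Round 1 (the candidate proposes): the employer can get 37.5936 next round, worth 0.59 × 37.5936 = 22.180224 now. The candidate offers 22.180224 and keeps 120 − 22.180224 = 97.819776.

97.82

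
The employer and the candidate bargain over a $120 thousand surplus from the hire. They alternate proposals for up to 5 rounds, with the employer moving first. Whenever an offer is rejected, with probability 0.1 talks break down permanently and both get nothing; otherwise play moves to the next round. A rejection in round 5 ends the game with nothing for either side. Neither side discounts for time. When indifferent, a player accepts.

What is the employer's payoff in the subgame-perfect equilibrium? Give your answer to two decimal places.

Round 5 (the employer proposes): the candidate will accept anything ≥ 0, so the employer offers 0 and keeps 120.
Round 4 (the candidate proposes): rejecting gives the employer an expected 0.9 × 120 = 108, so the candidate offers 108, keeping 12.
Round 3 (the employer proposes): rejecting gives the candidate an expected 0.9 × 12 = 10.8; the employer offers that and keeps 109.2.
Round 2 (the candidate proposes): rejecting gives the employer an expected 0.9 × 109.2 = 98.28; the candidate offers that and keeps 21.72.
Round 1 (the employer proposes): rejecting gives the candidate an expected 0.9 × 21.72 = 19.548. The employer offers 19.548 and keeps 120 − 19.548 = 100.452.

100.45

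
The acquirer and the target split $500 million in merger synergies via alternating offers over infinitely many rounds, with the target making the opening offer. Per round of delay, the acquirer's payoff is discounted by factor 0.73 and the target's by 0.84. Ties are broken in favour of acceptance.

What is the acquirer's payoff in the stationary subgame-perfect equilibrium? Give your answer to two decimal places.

150.98

In a stationary SPE each proposer offers the other exactly their discounted continuation value.
If the target keeps x when proposing and the acquirer keeps y when proposing, then x = 500 − 0.73y and y = 500 − 0.84x.
Solving: x = 500(1 − 0.73) / (1 − 0.84·0.73) = 135 / 0.3868 ≈ 349.0176.
The acquirer gets 500 − 349.0176 ≈ 150.9824.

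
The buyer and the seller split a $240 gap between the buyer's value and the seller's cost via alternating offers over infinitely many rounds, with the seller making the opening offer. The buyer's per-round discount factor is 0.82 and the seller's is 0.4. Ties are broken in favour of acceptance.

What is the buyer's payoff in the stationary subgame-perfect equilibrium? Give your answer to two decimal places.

175.71

Let x be the seller's share when the seller proposes and y be the buyer's share when the buyer proposes.
The buyer accepts iff offered ≥ 0.82·y, so x = 240 − 0.82y. Symmetrically y = 240 − 0.4x.
Substituting: x = 240 − 0.82(240 − 0.4x), giving x(1 − 0.4·0.82) = 240(1 − 0.82).
So x = 240 × 0.18 / 0.672 ≈ 64.2857, and the buyer receives 240 − x ≈ 175.7143.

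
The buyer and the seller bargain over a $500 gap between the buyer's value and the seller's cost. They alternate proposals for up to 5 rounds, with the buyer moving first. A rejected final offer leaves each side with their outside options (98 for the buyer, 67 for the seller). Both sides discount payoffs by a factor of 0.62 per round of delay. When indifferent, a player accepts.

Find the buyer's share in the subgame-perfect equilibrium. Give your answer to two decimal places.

327.02

Round 5 (the buyer proposes): the seller gets 67 if talks fail, so the buyer offers 67 and keeps 433.
Round 4 (the seller proposes): the buyer can get 433 next round, worth 0.62 × 433 = 268.46 now; the seller offers that and keeps 231.54.
Round 3 (the buyer proposes): the seller can get 231.54 next round, worth 0.62 × 231.54 = 143.5548 now; the buyer offers that and keeps 356.4452.
Round 2 (the seller proposes): the buyer can get 356.4452 next round, worth 0.62 × 356.4452 = 220.996024 now; the seller offers that and keeps 279.003976.
Round 1 (the buyer proposes): the seller can get 279.003976 next round, worth 0.62 × 279.003976 = 172.98246512 now; the buyer offers that and keeps 327.01753488.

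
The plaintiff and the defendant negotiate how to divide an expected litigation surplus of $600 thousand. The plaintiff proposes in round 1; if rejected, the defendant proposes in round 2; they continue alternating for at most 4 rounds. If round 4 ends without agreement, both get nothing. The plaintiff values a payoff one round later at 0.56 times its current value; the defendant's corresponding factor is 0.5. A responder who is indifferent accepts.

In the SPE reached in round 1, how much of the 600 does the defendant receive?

Round 4 (the defendant proposes): the plaintiff will accept anything ≥ 0, so the defendant offers 0 and keeps 600.
Round 3 (the plaintiff proposes): the defendant can get 600 next round, worth 0.5 × 600 = 300 now. The plaintiff offers 300 and keeps 600 − 300 = 300.
Round 2 (the defendant proposes): the plaintiff can get 300 next round, worth 0.56 × 300 = 168 now, so the defendant offers 168, keeping 432.
Round 1 (the plaintiff proposes): the defendant can get 432 next round, worth 0.5 × 432 = 216 now, so the plaintiff offers 216, keeping 384.

216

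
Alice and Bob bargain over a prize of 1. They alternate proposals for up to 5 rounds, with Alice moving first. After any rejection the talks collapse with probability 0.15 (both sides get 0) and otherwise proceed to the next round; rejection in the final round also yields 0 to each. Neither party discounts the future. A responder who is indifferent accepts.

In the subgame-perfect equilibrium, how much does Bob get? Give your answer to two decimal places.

0.22

By backward induction:
Round 5 (Alice proposes): rejection yields 0 for Bob; Alice offers 0 and keeps 1.
Round 4 (Bob proposes): rejecting gives Alice an expected 0.85 × 1 = 0.85, so Bob offers 0.85, keeping 0.15.
Round 3 (Alice proposes): rejecting gives Bob an expected 0.85 × 0.15 = 0.1275, so Alice offers 0.1275, keeping 0.8725.
Round 2 (Bob proposes): rejecting gives Alice an expected 0.85 × 0.8725 = 0.741625. Bob offers 0.741625 and keeps 1 − 0.741625 = 0.258375.
Round 1 (Alice proposes): rejecting gives Bob an expected 0.85 × 0.258375 = 0.21961875; Alice offers that and keeps 0.78038125.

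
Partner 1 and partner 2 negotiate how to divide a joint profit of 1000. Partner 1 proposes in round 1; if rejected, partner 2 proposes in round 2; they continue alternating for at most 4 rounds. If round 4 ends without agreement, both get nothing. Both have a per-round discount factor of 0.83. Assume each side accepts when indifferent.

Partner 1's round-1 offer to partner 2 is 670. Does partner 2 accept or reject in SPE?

Round 4 (partner 2 proposes): partner 1 will accept anything ≥ 0, so partner 2 offers 0 and keeps 1000.
Round 3 (partner 1 proposes): partner 2 can get 1000 next round, worth 0.83 × 1000 = 830 now. Partner 1 offers 830 and keeps 1000 − 830 = 170.
Round 2 (partner 2 proposes): partner 1 can get 170 next round, worth 0.83 × 170 = 141.1 now. Partner 2 offers 141.1 and keeps 1000 − 141.1 = 858.9.
So by rejecting in round 1, partner 2 gets 858.9 next round, worth 0.83 × 858.9 = 712.887 now.
Offer 670 < 712.887, so partner 2 rejects.

Reject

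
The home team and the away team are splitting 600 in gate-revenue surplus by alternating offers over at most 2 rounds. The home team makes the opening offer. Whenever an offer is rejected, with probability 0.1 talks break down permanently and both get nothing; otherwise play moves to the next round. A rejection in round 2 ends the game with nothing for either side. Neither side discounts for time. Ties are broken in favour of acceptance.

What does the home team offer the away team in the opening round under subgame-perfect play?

Round 2 (the away team proposes): rejection yields 0 for the home team; the away team offers 0 and keeps 600.
Round 1 (the home team proposes): rejecting gives the away team an expected 0.9 × 600 = 540, so the home team offers 540, keeping 60.

540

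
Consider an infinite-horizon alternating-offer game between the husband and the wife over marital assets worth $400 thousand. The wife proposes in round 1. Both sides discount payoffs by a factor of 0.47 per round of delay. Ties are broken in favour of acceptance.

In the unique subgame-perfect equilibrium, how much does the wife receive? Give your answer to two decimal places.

272.11

Let x be the wife's share when the wife proposes and y be the husband's share when the husband proposes.
The husband accepts iff offered ≥ 0.47·y, so x = 400 − 0.47y. Symmetrically y = 400 − 0.47x.
Substituting: x = 400 − 0.47(400 − 0.47x), giving x(1 − 0.47·0.47) = 400(1 − 0.47).
So x = 400 × 0.53 / 0.7791 ≈ 272.1088, and the husband receives 400 − x ≈ 127.8912.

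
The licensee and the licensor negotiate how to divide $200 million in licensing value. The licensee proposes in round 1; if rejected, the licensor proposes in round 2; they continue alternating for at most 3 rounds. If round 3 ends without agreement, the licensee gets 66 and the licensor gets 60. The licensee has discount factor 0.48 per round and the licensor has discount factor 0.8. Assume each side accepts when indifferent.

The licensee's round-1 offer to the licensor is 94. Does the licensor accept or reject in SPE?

Reject

Round 3 (the licensee proposes): the licensor gets 60 if talks fail, so the licensee offers 60 and keeps 140.
Round 2 (the licensor proposes): the licensee can get 140 next round, worth 0.48 × 140 = 67.2 now. The licensor offers 67.2 and keeps 200 − 67.2 = 132.8.
So by rejecting in round 1, the licensor gets 132.8 next round, worth 0.8 × 132.8 = 106.24 now.
Offer 94 < 106.24, so the licensor rejects.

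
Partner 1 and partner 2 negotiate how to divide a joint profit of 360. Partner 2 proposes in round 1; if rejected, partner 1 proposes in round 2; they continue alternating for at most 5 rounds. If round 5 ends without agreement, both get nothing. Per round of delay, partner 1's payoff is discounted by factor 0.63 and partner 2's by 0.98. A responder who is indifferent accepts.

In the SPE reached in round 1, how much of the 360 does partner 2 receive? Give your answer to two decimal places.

352.66

Round 5 (partner 2 proposes): rejection yields 0 for partner 1; partner 2 offers 0 and keeps 360.
Round 4 (partner 1 proposes): partner 2 can get 360 next round, worth 0.98 × 360 = 352.8 now. Partner 1 offers 352.8 and keeps 360 − 352.8 = 7.2.
Round 3 (partner 2 proposes): partner 1 can get 7.2 next round, worth 0.63 × 7.2 = 4.536 now. Partner 2 offers 4.536 and keeps 360 − 4.536 = 355.464.
Round 2 (partner 1 proposes): partner 2 can get 355.464 next round, worth 0.98 × 355.464 = 348.35472 now; partner 1 offers that and keeps 11.64528.
Round 1 (partner 2 proposes): partner 1 can get 11.64528 next round, worth 0.63 × 11.64528 = 7.3365264 now. Partner 2 offers 7.3365264 and keeps 360 − 7.3365264 = 352.6634736.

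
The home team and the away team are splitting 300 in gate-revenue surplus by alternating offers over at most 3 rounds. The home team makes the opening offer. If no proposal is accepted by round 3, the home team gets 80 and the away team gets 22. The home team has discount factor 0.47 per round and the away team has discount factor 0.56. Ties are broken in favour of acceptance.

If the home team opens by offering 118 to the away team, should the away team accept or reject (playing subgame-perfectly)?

Round 3 (the home team proposes): the away team gets 22 if talks fail, so the home team offers 22 and keeps 278.
Round 2 (the away team proposes): the home team can get 278 next round, worth 0.47 × 278 = 130.66 now; the away team offers that and keeps 169.34.
So by rejecting in round 1, the away team gets 169.34 next round, worth 0.56 × 169.34 = 94.8304 now.
Offer 118 ≥ 94.8304, so the away team accepts.

Accept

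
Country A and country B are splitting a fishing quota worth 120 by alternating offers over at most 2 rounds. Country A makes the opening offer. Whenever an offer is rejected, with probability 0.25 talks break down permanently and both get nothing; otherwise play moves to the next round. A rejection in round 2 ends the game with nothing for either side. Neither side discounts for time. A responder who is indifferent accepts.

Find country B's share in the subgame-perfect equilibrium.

By backward induction:
Round 2 (country B proposes): rejection yields 0 for country A; country B offers 0 and keeps 120.
Round 1 (country A proposes): rejecting gives country B an expected 0.75 × 120 = 90; country A offers that and keeps 30.

90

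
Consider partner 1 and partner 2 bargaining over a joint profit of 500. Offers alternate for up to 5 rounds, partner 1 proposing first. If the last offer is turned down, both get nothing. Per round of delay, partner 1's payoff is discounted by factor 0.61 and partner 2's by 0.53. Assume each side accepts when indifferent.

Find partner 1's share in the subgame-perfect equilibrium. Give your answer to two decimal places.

363.24

Solve by backward induction from round 5.
Round 5 (partner 1 proposes): rejection yields 0 for partner 2; partner 1 offers 0 and keeps 500.
Round 4 (partner 2 proposes): partner 1 can get 500 next round, worth 0.61 × 500 = 305 now; partner 2 offers that and keeps 195.
Round 3 (partner 1 proposes): partner 2 can get 195 next round, worth 0.53 × 195 = 103.35 now. Partner 1 offers 103.35 and keeps 500 − 103.35 = 396.65.
Round 2 (partner 2 proposes): partner 1 can get 396.65 next round, worth 0.61 × 396.65 = 241.9565 now. Partner 2 offers 241.9565 and keeps 500 − 241.9565 = 258.0435.
Round 1 (partner 1 proposes): partner 2 can get 258.0435 next round, worth 0.53 × 258.0435 = 136.763055 now. Partner 1 offers 136.763055 and keeps 500 − 136.763055 = 363.236945.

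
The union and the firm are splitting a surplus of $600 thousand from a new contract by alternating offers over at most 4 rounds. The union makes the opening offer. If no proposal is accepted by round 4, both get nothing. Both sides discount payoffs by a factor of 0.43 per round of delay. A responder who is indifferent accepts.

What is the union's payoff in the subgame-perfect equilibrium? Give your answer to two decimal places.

405.24

Round 4 (the firm proposes): the union will accept anything ≥ 0, so the firm offers 0 and keeps 600.
Round 3 (the union proposes): the firm can get 600 next round, worth 0.43 × 600 = 258 now, so the union offers 258, keeping 342.
Round 2 (the firm proposes): the union can get 342 next round, worth 0.43 × 342 = 147.06 now; the firm offers that and keeps 452.94.
Round 1 (the union proposes): the firm can get 452.94 next round, worth 0.43 × 452.94 = 194.7642 now; the union offers that and keeps 405.2358.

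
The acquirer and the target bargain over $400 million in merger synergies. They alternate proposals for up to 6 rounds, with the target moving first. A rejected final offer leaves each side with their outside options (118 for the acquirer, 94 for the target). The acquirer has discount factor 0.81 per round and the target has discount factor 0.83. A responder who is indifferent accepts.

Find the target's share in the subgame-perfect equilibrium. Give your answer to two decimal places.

Round 6 (the acquirer proposes): the target gets 94 if talks fail, so the acquirer offers 94 and keeps 306.
Round 5 (the target proposes): the acquirer can get 306 next round, worth 0.81 × 306 = 247.86 now, so the target offers 247.86, keeping 152.14.
Round 4 (the acquirer proposes): the target can get 152.14 next round, worth 0.83 × 152.14 = 126.2762 now, so the acquirer offers 126.2762, keeping 273.7238.
Round 3 (the target proposes): the acquirer can get 273.7238 next round, worth 0.81 × 273.7238 = 221.716278 now. The target offers 221.716278 and keeps 400 − 221.716278 = 178.283722.
Round 2 (the acquirer proposes): the target can get 178.283722 next round, worth 0.83 × 178.283722 = 147.97548926 now; the acquirer offers that and keeps 252.02451074.
Round 1 (the target proposes): the acquirer can get 252.02451074 next round, worth 0.81 × 252.02451074 = 204.1398536994 now. The target offers 204.1398536994 and keeps 400 − 204.1398536994 = 195.8601463006.

195.86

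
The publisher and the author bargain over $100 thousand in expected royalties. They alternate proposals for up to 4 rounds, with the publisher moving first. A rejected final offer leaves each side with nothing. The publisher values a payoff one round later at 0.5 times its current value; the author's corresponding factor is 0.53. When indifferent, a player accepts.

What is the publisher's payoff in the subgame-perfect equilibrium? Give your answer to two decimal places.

Round 4 (the author proposes): the publisher will accept anything ≥ 0, so the author offers 0 and keeps 100.
Round 3 (the publisher proposes): the author can get 100 next round, worth 0.53 × 100 = 53 now, so the publisher offers 53, keeping 47.
Round 2 (the author proposes): the publisher can get 47 next round, worth 0.5 × 47 = 23.5 now, so the author offers 23.5, keeping 76.5.
Round 1 (the publisher proposes): the author can get 76.5 next round, worth 0.53 × 76.5 = 40.545 now, so the publisher offers 40.545, keeping 59.455.

59.46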